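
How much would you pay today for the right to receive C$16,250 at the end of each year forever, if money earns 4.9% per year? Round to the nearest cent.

PV = PMT / i = 16250 / 0.049 = 331,632.6531

C$331,632.65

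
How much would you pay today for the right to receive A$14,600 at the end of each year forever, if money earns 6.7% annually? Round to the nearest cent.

A$217,910.45

PV = PMT / i = 14600 / 0.067 = 217,910.4478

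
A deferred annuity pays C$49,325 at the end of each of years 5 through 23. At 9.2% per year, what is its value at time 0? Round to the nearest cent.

Value one period before first payment (t=4): 49325 × [1 − (1+0.092)^(−19)] / 0.092 = 49325 × 8.827912 = 435,436.7440
Discount back 4 years: 435,436.7440 × (1+0.092)^(−4) = 435,436.7440 × 0.703250 = 306,220.6827

C$306,220.68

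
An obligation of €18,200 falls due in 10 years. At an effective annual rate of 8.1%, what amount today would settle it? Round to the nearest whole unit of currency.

€8,352

PV = 18,200 / (1 + 0.081)^10 = 18,200 / 2.178999 = 8,352.4608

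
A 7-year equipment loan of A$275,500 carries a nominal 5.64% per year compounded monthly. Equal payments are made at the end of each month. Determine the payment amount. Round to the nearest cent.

A$3,977.28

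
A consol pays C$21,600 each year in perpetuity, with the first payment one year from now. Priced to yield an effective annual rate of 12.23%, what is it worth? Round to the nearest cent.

PV = PMT / i = 21600 / 0.1223 = 176,614.8814

C$176,614.88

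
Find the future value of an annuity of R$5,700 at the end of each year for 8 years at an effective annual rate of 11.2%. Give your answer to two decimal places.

R$68,092.94

Accumulation factor s(8|0.112) = 11.946130; FV = 5700 × 11.946130 = 68,092.9418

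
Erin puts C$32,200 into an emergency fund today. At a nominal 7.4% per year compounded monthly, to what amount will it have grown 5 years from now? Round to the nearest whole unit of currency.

C$46,564

i = 0.074/12 = 0.00616667 per month; n = 5·12 = 60.
FV = 32,200 × (1 + 0.00616667)^60 = 46,564.1200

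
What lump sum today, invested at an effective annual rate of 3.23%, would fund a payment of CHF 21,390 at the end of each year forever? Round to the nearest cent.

PV = C/r = 21390/0.0323 = 662,229.1022

CHF 662,229.10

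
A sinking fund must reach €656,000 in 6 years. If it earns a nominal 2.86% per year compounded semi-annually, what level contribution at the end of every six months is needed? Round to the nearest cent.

€50,499.34

With 2 periods per year: i = 0.0143, n = 12.
FV-annuity factor = 12.990269; PMT = 656000 / 12.990269 = 50,499.3393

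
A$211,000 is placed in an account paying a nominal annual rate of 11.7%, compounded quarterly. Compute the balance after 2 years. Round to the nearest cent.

A$265,735.43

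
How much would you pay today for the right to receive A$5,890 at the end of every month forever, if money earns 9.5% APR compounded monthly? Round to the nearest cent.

A$744,000.00

Periodic rate i = 0.095/12 = 0.00791667.
PV = C/r = 5890/0.00791667 = 744,000.0000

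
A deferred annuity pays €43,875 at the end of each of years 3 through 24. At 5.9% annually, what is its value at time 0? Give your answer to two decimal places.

Value one period before first payment (t=2): 43875 × [1 − (1+0.059)^(−22)] / 0.059 = 43875 × 12.146990 = 532,949.1813
PV₀ = 532,949.1813 / (1+0.059)^2 = 532,949.1813 / 1.121481 = 475,219.0909

€475,219.09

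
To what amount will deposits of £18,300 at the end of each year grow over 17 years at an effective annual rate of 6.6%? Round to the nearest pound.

£544,553

FV = PMT · [(1+i)^n − 1] / i = 18300 · 29.756984 = 544,552.8130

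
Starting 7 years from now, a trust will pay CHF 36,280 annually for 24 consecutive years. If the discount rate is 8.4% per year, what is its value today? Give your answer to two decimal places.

Value one period before first payment (t=6): 36280 × [1 − (1+0.084)^(−24)] / 0.084 = 36280 × 10.186783 = 369,576.4708
Discount back 6 years: 369,576.4708 × (1+0.084)^(−6) = 369,576.4708 × 0.616346 = 227,786.8352

CHF 227,786.84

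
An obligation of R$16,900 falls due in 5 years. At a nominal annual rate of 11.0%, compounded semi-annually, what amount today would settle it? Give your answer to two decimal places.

R$9,893.78

Periodic rate i = 0.11/2 = 0.055; n = 5 × 2 = 10 periods.
Discount factor = (1+0.055)^(−10) = 0.585431; PV = 16,900 × 0.585431 = 9,893.7768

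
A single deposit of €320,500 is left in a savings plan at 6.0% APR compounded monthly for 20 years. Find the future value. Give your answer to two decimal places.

€1,060,920.53

Periodic rate i = 0.06/12 = 0.005; n = 20 × 12 = 240 periods.
FV = 320,500 × (1 + 0.005)^240 = 1,060,920.5345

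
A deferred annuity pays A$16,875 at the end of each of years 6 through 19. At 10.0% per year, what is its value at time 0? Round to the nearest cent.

PV at t=5 (ordinary 14-year annuity): 16875 × a(14|0.1) = 16875 × 7.366687 = 124,312.8508
Discount back 5 years: 124,312.8508 × (1+0.1)^(−5) = 124,312.8508 × 0.620921 = 77,188.4998

A$77,188.50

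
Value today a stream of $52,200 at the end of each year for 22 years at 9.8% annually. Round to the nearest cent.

PV = 52200 × [1 − (1+0.098)^(−22)] / 0.098 = 52200 × 8.899346 = 464,545.8740

$464,545.87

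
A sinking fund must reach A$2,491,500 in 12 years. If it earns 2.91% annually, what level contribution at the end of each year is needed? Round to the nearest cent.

A$176,455.79

FV-annuity factor = 14.119684; PMT = 2.4915e+06 / 14.119684 = 176,455.7931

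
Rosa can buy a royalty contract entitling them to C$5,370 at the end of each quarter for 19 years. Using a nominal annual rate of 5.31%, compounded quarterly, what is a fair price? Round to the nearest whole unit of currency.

C$256,042

i = 0.0531/4 = 0.013275 per quarter; n = 19·4 = 76.
PV = 5370 × [1 − (1+0.013275)^(−76)] / 0.013275 = 5370 × 47.679985 = 256,041.5195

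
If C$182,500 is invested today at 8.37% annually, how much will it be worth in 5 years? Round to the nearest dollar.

182,500 × (1+0.0837)^5 = 182,500 × 1.494670 = 272,777.3058

C$272,777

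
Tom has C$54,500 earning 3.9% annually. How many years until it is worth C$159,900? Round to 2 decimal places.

28.13 years

n = ln(159900/54500) / ln(1+0.039) = ln(2.93394) / 0.038259 = 28.1334 years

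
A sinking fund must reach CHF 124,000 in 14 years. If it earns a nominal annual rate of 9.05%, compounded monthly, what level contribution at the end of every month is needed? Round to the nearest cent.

CHF 369.14

Periodic rate i = 0.0905/12 = 0.00754167; n = 14 × 12 = 168 periods.
FV-annuity factor = 335.913723; PMT = 124000 / 335.913723 = 369.1424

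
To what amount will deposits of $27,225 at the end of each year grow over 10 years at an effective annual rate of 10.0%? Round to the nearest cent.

$433,896.38

FV = 27225 × [(1+0.1)^10 − 1] / 0.1 = 27225 × 15.937425 = 433,896.3848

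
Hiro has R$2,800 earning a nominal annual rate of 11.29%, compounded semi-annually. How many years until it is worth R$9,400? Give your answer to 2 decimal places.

11.03 years

Periodic rate i = 0.1129/2 = 0.05645.
(1+i)^n = 9400/2800 = 3.35714, so n = ln 3.35714 / ln 1.05645 = 22.0542 half-years
= 22.0542/2 years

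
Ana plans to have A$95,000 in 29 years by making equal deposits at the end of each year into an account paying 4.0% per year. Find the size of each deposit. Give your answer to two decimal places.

A$1,793.59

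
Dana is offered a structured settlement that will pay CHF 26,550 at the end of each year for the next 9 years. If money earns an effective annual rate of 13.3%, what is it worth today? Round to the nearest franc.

CHF 134,739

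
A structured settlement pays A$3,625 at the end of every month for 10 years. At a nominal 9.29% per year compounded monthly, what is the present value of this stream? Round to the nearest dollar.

A$282,650

With 12 periods per year: i = 0.00774167, n = 120.
Annuity factor a(120|0.00774167) = 77.972365; PV = 3625 × 77.972365 = 282,649.8233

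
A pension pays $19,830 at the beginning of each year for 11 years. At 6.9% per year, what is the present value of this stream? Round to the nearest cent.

PV = 19830 × [1 − (1+0.069)^(−11)] / 0.069 × (1+i) = 19830 × 8.056163 = 159,753.7182
Payments are at the start of each period, so multiply by (1+i).

$159,753.72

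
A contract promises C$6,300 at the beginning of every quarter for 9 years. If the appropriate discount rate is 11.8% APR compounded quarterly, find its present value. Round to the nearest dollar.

C$142,663

i = 0.118/4 = 0.0295 per quarter; n = 9·4 = 36.
Annuity factor a(36|0.0295) × (1+i) = 22.644931; PV = 6300 × 22.644931 = 142,663.0638
(Beginning-of-period payments → annuity-due factor ×(1+i).)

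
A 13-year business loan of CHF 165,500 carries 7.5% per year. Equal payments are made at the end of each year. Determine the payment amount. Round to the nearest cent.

PMT = 165500 / ( [1 − (1+0.075)^(−13)] / 0.075 ) = 165500 / 8.125840 = 20,367.1245

CHF 20,367.12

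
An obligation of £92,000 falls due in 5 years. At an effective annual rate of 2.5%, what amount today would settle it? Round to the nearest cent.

PV = 92,000 / (1 + 0.025)^5 = 92,000 / 1.131408 = 81,314.5945

£81,314.59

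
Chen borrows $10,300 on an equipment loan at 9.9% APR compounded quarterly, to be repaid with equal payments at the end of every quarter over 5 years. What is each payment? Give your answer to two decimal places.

$659.16

With 4 periods per year: i = 0.02475, n = 20.
Annuity-PV factor = 15.626040; PMT = 10300 / 15.626040 = 659.1561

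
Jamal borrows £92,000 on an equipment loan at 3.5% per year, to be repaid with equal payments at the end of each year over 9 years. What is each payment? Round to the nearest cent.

PMT = 92000 / ( [1 − (1+0.035)^(−9)] / 0.035 ) = 92000 / 7.607687 = 12,093.0325

£12,093.03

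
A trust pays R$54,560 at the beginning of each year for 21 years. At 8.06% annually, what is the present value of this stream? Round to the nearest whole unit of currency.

PV = PMT · [1 − (1+i)^(−n)] / i × (1+i) = 54560 · 10.774464 = 587,854.7651
(annuity-due: payments at period start, so ×(1+i).)

R$587,855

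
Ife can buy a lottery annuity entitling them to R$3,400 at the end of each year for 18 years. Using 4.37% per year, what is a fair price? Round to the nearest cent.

PV = 3400 × [1 − (1+0.0437)^(−18)] / 0.0437 = 3400 × 12.286946 = 41,775.6165

R$41,775.62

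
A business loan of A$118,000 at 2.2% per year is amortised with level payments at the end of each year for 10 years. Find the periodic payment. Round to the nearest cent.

Annuity-PV factor = 8.889311; PMT = 118000 / 8.889311 = 13,274.3695

A$13,274.37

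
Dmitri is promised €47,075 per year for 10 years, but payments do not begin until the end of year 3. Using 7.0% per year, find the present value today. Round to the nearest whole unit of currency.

€288,790

Value one period before first payment (t=2): 47075 × [1 − (1+0.07)^(−10)] / 0.07 = 47075 × 7.023582 = 330,635.1010
PV₀ = 330,635.1010 / (1+0.07)^2 = 330,635.1010 / 1.144900 = 288,789.5022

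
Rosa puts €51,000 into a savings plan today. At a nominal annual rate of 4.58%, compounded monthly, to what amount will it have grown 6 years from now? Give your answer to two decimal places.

With 12 periods per year: i = 0.00381667, n = 72.
51,000 × (1+0.00381667)^72 = 51,000 × 1.315579 = 67,094.5322

€67,094.53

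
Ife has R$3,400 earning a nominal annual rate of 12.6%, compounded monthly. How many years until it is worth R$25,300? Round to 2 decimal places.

16.01 years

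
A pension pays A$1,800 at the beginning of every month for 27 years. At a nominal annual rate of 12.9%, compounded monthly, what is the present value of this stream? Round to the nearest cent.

A$163,946.05

Periodic rate i = 0.129/12 = 0.01075; n = 27 × 12 = 324 periods.
PV = PMT · [1 − (1+i)^(−n)] / i × (1+i) = 1800 · 91.081136 = 163,946.0457
(annuity-due: payments at period start, so ×(1+i).)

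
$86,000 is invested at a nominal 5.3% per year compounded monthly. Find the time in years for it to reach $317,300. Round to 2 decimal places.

Periodic rate i = 0.053/12 = 0.00441667.
(1+i)^n = 317300/86000 = 3.68953, so n = ln 3.68953 / ln 1.00442 = 296.2373 months
= 296.2373/12 years

24.69 years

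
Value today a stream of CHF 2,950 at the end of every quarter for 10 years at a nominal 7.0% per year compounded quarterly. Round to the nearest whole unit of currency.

With 4 periods per year: i = 0.0175, n = 40.
PV = 2950 × [1 − (1+0.0175)^(−40)] / 0.0175 = 2950 × 28.594230 = 84,352.9772

CHF 84,353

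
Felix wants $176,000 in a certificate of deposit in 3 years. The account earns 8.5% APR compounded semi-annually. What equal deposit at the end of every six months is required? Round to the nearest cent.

$26,367.85

With 2 periods per year: i = 0.0425, n = 6.
FV-annuity factor = 6.674796; PMT = 176000 / 6.674796 = 26,367.8463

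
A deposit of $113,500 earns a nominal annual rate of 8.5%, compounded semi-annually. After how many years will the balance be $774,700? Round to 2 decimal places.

23.07 years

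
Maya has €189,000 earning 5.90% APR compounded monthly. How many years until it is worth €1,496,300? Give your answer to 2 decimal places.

Periodic rate i = 0.059/12 = 0.00491667.
n = ln(1.4963e+06/189000) / ln(1+0.00491667) = ln(7.91693) / 0.004905 = 421.8480 months
= 421.8480/12 years

35.15 years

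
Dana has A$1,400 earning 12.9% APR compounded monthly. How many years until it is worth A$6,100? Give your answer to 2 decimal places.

11.47 years

Periodic rate i = 0.129/12 = 0.01075.
n = ln(6100/1400) / ln(1+0.01075) = ln(4.35714) / 0.010693 = 137.6478 months
= 137.6478/12 years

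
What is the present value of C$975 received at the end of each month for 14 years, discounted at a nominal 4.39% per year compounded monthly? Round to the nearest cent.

With 12 periods per year: i = 0.00365833, n = 168.
PV = PMT · [1 − (1+i)^(−n)] / i = 975 · 125.340112 = 122,206.6090

C$122,206.61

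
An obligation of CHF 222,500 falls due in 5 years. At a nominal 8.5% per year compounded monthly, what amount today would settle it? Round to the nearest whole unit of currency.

i = 0.085/12 = 0.00708333 per month; n = 5·12 = 60.
PV = FV·(1+i)^(−n) = 222,500 × 0.654750 = 145,681.8653

CHF 145,682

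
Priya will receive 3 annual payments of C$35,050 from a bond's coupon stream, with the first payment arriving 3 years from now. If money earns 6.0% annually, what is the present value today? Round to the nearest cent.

C$83,382.94

Value one period before first payment (t=2): 35050 × [1 − (1+0.06)^(−3)] / 0.06 = 35050 × 2.673012 = 93,689.0688
Discount back 2 years: 93,689.0688 × (1+0.06)^(−2) = 93,689.0688 × 0.889996 = 83,382.9377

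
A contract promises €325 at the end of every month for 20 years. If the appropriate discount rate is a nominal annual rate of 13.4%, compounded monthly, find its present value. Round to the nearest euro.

€27,079

Periodic rate i = 0.134/12 = 0.0111667; n = 20 × 12 = 240 periods.
PV = 325 × [1 − (1+0.0111667)^(−240)] / 0.0111667 = 325 × 83.320378 = 27,079.1228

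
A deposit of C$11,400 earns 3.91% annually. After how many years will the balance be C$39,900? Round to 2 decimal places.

(1+i)^n = 39900/11400 = 3.50000, so n = ln 3.50000 / ln 1.0391 = 32.6624 years

32.66 years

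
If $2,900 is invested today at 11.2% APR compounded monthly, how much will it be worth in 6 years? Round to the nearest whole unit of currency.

With 12 periods per year: i = 0.00933333, n = 72.
2,900 × (1+0.00933333)^72 = 2,900 × 1.952056 = 5,660.9635

$5,661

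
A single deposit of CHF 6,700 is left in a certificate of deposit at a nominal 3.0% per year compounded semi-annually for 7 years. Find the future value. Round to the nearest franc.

i = 0.03/2 = 0.015 per half-year; n = 7·2 = 14.
FV = PV·(1+i)^n = 6,700 × 1.231756 = 8,252.7634

CHF 8,253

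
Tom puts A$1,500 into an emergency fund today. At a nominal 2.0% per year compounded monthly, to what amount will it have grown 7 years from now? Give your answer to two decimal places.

A$1,725.21

i = 0.02/12 = 0.00166667 per month; n = 7·12 = 84.
FV = PV·(1+i)^n = 1,500 × 1.150140 = 1,725.2096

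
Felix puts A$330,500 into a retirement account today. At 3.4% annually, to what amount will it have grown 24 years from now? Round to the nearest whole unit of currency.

A$737,334

330,500 × (1+0.034)^24 = 330,500 × 2.230966 = 737,334.2265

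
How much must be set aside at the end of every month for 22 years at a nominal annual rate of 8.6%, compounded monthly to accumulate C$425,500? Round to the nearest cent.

With 12 periods per year: i = 0.00716667, n = 264.
FV-annuity factor = 779.723449; PMT = 425500 / 779.723449 = 545.7063

C$545.71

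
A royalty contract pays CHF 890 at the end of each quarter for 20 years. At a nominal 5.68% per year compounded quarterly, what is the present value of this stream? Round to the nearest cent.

With 4 periods per year: i = 0.0142, n = 80.
PV = PMT · [1 − (1+i)^(−n)] / i = 890 · 47.628398 = 42,389.2742

CHF 42,389.27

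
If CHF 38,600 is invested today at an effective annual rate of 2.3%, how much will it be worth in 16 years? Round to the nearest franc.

38,600 × (1+0.023)^16 = 38,600 × 1.438832 = 55,538.9218

CHF 55,539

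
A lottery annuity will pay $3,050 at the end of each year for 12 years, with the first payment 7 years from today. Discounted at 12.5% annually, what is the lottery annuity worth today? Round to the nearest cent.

$9,107.30

Value one period before first payment (t=6): 3050 × [1 − (1+0.125)^(−12)] / 0.125 = 3050 × 6.053476 = 18,463.1024
Discount back 6 years: 18,463.1024 × (1+0.125)^(−6) = 18,463.1024 × 0.493270 = 9,107.2979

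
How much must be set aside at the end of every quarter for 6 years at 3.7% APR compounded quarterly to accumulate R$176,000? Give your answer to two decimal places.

R$6,583.15

Periodic rate i = 0.037/4 = 0.00925; n = 6 × 4 = 24 periods.
FV-annuity factor = 26.734909; PMT = 176000 / 26.734909 = 6,583.1531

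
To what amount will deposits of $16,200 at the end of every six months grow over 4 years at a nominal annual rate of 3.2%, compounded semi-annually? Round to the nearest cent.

$137,094.55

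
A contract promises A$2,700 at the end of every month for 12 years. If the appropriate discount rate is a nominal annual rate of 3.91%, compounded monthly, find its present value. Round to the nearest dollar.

A$309,930

i = 0.0391/12 = 0.00325833 per month; n = 12·12 = 144.
Annuity factor a(144|0.00325833) = 114.788823; PV = 2700 × 114.788823 = 309,929.8208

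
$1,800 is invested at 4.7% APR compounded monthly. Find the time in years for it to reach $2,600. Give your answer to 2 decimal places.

7.84 years

Periodic rate i = 0.047/12 = 0.00391667.
(1+i)^n = 2600/1800 = 1.44444, so n = ln 1.44444 / ln 1.00392 = 94.0709 months
= 94.0709/12 years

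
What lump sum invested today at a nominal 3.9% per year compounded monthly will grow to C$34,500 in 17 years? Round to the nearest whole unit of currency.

With 12 periods per year: i = 0.00325, n = 204.
Discount factor = (1+0.00325)^(−204) = 0.515857; PV = 34,500 × 0.515857 = 17,797.0795

C$17,797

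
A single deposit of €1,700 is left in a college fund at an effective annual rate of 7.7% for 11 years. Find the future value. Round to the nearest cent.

FV = 1,700 × (1 + 0.077)^11 = 3,844.3388

€3,844.34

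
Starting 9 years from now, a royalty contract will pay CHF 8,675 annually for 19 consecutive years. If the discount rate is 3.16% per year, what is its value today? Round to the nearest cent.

CHF 95,522.58

PV at t=8 (ordinary 19-year annuity): 8675 × a(19|0.0316) = 8675 × 14.123009 = 122,517.0994
PV₀ = 122,517.0994 / (1+0.0316)^8 = 122,517.0994 / 1.282598 = 95,522.5788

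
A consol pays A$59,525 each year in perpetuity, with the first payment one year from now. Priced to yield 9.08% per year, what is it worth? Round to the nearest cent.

A$655,561.67

PV = C/r = 59525/0.0908 = 655,561.6740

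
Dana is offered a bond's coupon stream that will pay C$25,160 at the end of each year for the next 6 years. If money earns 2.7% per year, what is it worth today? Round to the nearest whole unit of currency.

C$137,662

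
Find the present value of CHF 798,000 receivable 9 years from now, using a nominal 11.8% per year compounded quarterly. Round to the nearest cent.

i = 0.118/4 = 0.0295 per quarter; n = 9·4 = 36.
PV = 798,000 / (1 + 0.0295)^36 = 798,000 / 2.848057 = 280,191.0489

CHF 280,191.05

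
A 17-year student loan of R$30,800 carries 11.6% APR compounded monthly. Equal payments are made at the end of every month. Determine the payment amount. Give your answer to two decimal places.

R$346.40

i = 0.116/12 = 0.00966667 per month; n = 17·12 = 204.
Annuity-PV factor = 88.913529; PMT = 30800 / 88.913529 = 346.4040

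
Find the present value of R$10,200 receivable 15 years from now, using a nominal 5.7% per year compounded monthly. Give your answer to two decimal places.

R$4,346.68

i = 0.057/12 = 0.00475 per month; n = 15·12 = 180.
Discount factor = (1+0.00475)^(−180) = 0.426145; PV = 10,200 × 0.426145 = 4,346.6783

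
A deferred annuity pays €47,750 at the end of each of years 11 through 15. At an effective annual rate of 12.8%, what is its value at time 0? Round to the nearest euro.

Value one period before first payment (t=10): 47750 × [1 − (1+0.128)^(−5)] / 0.128 = 47750 × 3.534463 = 168,770.6103
PV₀ = 168,770.6103 / (1+0.128)^10 = 168,770.6103 / 3.334963 = 50,606.4443

€50,606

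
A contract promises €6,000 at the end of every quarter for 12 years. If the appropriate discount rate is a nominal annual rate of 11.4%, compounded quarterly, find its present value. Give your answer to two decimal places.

€155,887.64

i = 0.114/4 = 0.0285 per quarter; n = 12·4 = 48.
Annuity factor a(48|0.0285) = 25.981273; PV = 6000 × 25.981273 = 155,887.6380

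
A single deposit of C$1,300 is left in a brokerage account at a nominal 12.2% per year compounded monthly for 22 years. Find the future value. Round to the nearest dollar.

C$18,780

With 12 periods per year: i = 0.0101667, n = 264.
1,300 × (1+0.0101667)^264 = 1,300 × 14.446441 = 18,780.3737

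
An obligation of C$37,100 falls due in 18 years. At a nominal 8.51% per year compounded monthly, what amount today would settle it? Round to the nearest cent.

Periodic rate i = 0.0851/12 = 0.00709167; n = 18 × 12 = 216 periods.
PV = FV·(1+i)^(−n) = 37,100 × 0.217318 = 8,062.4940

C$8,062.49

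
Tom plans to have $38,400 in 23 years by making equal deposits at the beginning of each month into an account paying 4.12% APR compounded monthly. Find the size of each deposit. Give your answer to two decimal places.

i = 0.0412/12 = 0.00343333 per month; n = 23·12 = 276.
FV-annuity factor × (1+i) = 460.408798; PMT = 38400 / 460.408798 = 83.4041

$83.40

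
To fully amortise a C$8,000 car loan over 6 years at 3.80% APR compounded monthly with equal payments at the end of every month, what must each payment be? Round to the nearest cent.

With 12 periods per year: i = 0.00316667, n = 72.
PMT = 8000 / ( [1 − (1+0.00316667)^(−72)] / 0.00316667 ) = 8000 / 64.291229 = 124.4338

C$124.43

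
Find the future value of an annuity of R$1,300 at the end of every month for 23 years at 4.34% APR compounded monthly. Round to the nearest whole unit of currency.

R$614,119

Periodic rate i = 0.0434/12 = 0.00361667; n = 23 × 12 = 276 periods.
FV = 1300 × [(1+0.00361667)^276 − 1] / 0.00361667 = 1300 × 472.399523 = 614,119.3801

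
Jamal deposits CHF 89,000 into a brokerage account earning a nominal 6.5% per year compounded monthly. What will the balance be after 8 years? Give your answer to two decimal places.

CHF 149,490.54

Periodic rate i = 0.065/12 = 0.00541667; n = 8 × 12 = 96 periods.
FV = PV·(1+i)^n = 89,000 × 1.679669 = 149,490.5382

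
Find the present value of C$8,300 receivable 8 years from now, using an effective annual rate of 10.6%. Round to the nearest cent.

C$3,707.12

PV = 8,300 / (1 + 0.106)^8 = 8,300 / 2.238933 = 3,707.1237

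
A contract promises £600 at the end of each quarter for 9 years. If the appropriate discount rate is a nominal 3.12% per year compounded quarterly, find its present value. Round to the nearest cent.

£18,769.04

i = 0.0312/4 = 0.0078 per quarter; n = 9·4 = 36.
Annuity factor a(36|0.0078) = 31.281725; PV = 600 × 31.281725 = 18,769.0353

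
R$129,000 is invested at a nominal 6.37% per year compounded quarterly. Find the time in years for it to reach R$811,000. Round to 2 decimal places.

29.09 years

Periodic rate i = 0.0637/4 = 0.015925.
(1+i)^n = 811000/129000 = 6.28682, so n = ln 6.28682 / ln 1.01592 = 116.3614 quarters
= 116.3614/4 years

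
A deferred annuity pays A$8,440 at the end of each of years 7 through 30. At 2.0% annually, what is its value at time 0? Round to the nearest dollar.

A$141,750

PV at t=6 (ordinary 24-year annuity): 8440 × a(24|0.02) = 8440 × 18.913926 = 159,633.5321
Discount back 6 years: 159,633.5321 × (1+0.02)^(−6) = 159,633.5321 × 0.887971 = 141,750.0081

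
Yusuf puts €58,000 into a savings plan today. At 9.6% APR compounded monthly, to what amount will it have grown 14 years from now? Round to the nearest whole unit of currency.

i = 0.096/12 = 0.008 per month; n = 14·12 = 168.
58,000 × (1+0.008)^168 = 58,000 × 3.813901 = 221,206.2472

€221,206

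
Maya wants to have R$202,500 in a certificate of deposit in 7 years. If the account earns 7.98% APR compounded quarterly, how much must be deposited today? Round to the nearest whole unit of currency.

R$116,471

i = 0.0798/4 = 0.01995 per quarter; n = 7·4 = 28.
PV = 202,500 / (1 + 0.01995)^28 = 202,500 / 1.738636 = 116,470.6028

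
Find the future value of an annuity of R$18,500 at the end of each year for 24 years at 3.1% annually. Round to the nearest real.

R$644,930

FV = 18500 × [(1+0.031)^24 − 1] / 0.031 = 18500 × 34.861058 = 644,929.5812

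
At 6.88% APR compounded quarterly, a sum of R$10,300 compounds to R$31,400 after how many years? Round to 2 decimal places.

Periodic rate i = 0.0688/4 = 0.0172.
n = ln(31400/10300) / ln(1+0.0172) = ln(3.04854) / 0.017054 = 65.3618 quarters
= 65.3618/4 years

16.34 years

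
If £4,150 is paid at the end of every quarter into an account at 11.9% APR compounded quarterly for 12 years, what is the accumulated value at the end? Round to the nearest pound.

£430,258

Periodic rate i = 0.119/4 = 0.02975; n = 12 × 4 = 48 periods.
Accumulation factor s(48|0.02975) = 103.676730; FV = 4150 × 103.676730 = 430,258.4299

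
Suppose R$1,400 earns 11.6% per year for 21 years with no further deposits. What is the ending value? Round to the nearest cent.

R$14,030.60

FV = 1,400 × (1 + 0.116)^21 = 14,030.5961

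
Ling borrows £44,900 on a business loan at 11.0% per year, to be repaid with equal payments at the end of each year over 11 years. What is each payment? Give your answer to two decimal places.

PMT = 44900 / ( [1 − (1+0.11)^(−11)] / 0.11 ) = 44900 / 6.206515 = 7,234.3332

£7,234.33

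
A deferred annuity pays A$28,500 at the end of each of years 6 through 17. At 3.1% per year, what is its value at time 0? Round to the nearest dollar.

A$242,081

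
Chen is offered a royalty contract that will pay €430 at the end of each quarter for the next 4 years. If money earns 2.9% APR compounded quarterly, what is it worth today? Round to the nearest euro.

€6,474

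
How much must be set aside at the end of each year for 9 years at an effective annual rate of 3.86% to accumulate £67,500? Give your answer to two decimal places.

PMT = 67500 / ( [(1+0.0386)^9 − 1] / 0.0386 ) = 67500 / 10.522290 = 6,414.9532

£6,414.95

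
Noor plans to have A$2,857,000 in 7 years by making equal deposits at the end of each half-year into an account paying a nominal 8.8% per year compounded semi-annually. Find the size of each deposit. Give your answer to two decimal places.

A$151,951.94

i = 0.088/2 = 0.044 per half-year; n = 7·2 = 14.
FV-annuity factor = 18.801998; PMT = 2.857e+06 / 18.801998 = 151,951.9361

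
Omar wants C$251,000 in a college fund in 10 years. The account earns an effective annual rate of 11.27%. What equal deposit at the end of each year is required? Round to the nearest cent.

FV-annuity factor = 16.940984; PMT = 251000 / 16.940984 = 14,816.1404

C$14,816.14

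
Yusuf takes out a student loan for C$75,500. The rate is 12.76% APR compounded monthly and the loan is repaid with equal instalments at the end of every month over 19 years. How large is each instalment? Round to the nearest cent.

i = 0.1276/12 = 0.0106333 per month; n = 19·12 = 228.
Annuity-PV factor = 85.610819; PMT = 75500 / 85.610819 = 881.8979

C$881.90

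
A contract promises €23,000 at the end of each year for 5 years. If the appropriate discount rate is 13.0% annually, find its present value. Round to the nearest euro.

€80,896

PV = 23000 × [1 − (1+0.13)^(−5)] / 0.13 = 23000 × 3.517231 = 80,896.3190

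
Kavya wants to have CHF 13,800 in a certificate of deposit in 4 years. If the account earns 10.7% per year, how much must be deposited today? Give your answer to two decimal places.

Discount factor = (1+0.107)^(−4) = 0.665901; PV = 13,800 × 0.665901 = 9,189.4306

CHF 9,189.43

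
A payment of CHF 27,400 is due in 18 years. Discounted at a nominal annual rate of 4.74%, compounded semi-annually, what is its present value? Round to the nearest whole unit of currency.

i = 0.0474/2 = 0.0237 per half-year; n = 18·2 = 36.
PV = FV·(1+i)^(−n) = 27,400 × 0.430311 = 11,790.5277

CHF 11,791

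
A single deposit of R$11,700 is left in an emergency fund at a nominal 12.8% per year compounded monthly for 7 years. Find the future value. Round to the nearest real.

R$28,527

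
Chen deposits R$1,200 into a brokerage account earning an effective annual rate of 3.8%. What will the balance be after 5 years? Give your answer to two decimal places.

1,200 × (1+0.038)^5 = 1,200 × 1.204999 = 1,445.9991

R$1,446.00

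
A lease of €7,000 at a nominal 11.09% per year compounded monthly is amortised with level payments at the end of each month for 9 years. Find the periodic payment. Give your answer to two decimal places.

€102.73

Periodic rate i = 0.1109/12 = 0.00924167; n = 9 × 12 = 108 periods.
Annuity-PV factor = 68.140040; PMT = 7000 / 68.140040 = 102.7296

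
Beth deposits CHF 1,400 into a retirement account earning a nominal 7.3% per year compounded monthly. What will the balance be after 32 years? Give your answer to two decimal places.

i = 0.073/12 = 0.00608333 per month; n = 32·12 = 384.
FV = 1,400 × (1 + 0.00608333)^384 = 14,373.6345

CHF 14,373.63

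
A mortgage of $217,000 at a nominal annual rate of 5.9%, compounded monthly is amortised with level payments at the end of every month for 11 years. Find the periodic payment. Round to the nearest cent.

$2,238.60

Periodic rate i = 0.059/12 = 0.00491667; n = 11 × 12 = 132 periods.
Annuity-PV factor = 96.935643; PMT = 217000 / 96.935643 = 2,238.5987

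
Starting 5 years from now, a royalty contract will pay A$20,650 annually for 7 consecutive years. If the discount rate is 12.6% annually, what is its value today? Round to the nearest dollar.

Value one period before first payment (t=4): 20650 × [1 − (1+0.126)^(−7)] / 0.126 = 20650 × 4.478223 = 92,475.3135
Discount back 4 years: 92,475.3135 × (1+0.126)^(−4) = 92,475.3135 × 0.622080 = 57,527.0694

A$57,527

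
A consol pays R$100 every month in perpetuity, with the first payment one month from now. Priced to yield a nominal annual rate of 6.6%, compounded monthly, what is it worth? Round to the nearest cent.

R$18,181.82

Periodic rate i = 0.066/12 = 0.0055.
PV = C/r = 100/0.0055 = 18,181.8182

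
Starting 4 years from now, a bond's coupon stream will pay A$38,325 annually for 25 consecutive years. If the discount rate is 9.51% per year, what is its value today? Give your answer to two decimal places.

A$275,193.83

PV at t=3 (ordinary 25-year annuity): 38325 × a(25|0.0951) = 38325 × 9.430134 = 361,409.8856
Discount back 3 years: 361,409.8856 × (1+0.0951)^(−3) = 361,409.8856 × 0.761445 = 275,193.8289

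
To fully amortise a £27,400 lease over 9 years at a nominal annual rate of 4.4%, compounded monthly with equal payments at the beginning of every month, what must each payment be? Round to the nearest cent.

£306.58

With 12 periods per year: i = 0.00366667, n = 108.
Annuity-PV factor × (1+i) = 89.373519; PMT = 27400 / 89.373519 = 306.5785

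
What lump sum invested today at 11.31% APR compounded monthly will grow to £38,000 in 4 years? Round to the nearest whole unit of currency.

i = 0.1131/12 = 0.009425 per month; n = 4·12 = 48.
PV = FV·(1+i)^(−n) = 38,000 × 0.637449 = 24,223.0532

£24,223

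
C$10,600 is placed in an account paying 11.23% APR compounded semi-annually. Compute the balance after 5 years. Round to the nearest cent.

With 2 periods per year: i = 0.05615, n = 10.
FV = PV·(1+i)^n = 10,600 × 1.726856 = 18,304.6698

C$18,304.67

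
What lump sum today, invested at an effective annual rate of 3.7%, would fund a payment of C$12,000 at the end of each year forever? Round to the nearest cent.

PV = C/r = 12000/0.037 = 324,324.3243

C$324,324.32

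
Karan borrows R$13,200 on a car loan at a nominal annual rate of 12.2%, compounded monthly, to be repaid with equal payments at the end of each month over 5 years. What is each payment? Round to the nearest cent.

R$294.96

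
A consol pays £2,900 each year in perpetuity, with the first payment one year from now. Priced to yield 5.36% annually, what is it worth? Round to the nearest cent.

£54,104.48

PV = C/r = 2900/0.0536 = 54,104.4776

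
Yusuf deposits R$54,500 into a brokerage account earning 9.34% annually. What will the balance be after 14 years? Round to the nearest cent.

R$190,240.72

FV = PV·(1+i)^n = 54,500 × 3.490655 = 190,240.7179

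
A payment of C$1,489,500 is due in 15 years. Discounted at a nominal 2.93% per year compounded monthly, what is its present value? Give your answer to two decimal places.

C$960,286.29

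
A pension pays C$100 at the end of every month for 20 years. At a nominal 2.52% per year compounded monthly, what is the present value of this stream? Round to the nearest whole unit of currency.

C$18,837

With 12 periods per year: i = 0.0021, n = 240.
PV = 100 × [1 − (1+0.0021)^(−240)] / 0.0021 = 100 × 188.367279 = 18,836.7279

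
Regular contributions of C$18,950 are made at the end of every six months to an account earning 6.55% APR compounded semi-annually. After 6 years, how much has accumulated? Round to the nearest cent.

i = 0.0655/2 = 0.03275 per half-year; n = 6·2 = 12.
FV = PMT · [(1+i)^n − 1] / i = 18950 · 14.415798 = 273,179.3768

C$273,179.38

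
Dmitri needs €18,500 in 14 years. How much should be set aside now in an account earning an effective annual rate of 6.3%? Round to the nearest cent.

Discount factor = (1+0.063)^(−14) = 0.425142; PV = 18,500 × 0.425142 = 7,865.1322

€7,865.13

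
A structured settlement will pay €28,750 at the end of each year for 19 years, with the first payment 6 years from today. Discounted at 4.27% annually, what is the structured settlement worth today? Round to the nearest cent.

PV at t=5 (ordinary 19-year annuity): 28750 × a(19|0.0427) = 28750 × 12.837782 = 369,086.2303
PV₀ = 369,086.2303 / (1+0.0427)^5 = 369,086.2303 / 1.232528 = 299,454.5907

€299,454.59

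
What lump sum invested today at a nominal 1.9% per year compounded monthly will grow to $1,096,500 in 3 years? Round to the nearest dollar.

With 12 periods per year: i = 0.00158333, n = 36.
Discount factor = (1+0.00158333)^(−36) = 0.944637; PV = 1,096,500 × 0.944637 = 1,035,794.0869

$1,035,794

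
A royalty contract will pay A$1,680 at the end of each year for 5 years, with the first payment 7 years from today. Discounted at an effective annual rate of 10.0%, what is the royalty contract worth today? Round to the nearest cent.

A$3,594.86

Value one period before first payment (t=6): 1680 × [1 − (1+0.1)^(−5)] / 0.1 = 1680 × 3.790787 = 6,368.5218
Discount back 6 years: 6,368.5218 × (1+0.1)^(−6) = 6,368.5218 × 0.564474 = 3,594.8645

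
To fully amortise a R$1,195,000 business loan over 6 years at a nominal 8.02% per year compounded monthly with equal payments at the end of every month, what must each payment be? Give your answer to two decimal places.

R$20,963.89

i = 0.0802/12 = 0.00668333 per month; n = 6·12 = 72.
PMT = 1.195e+06 / ( [1 − (1+0.00668333)^(−72)] / 0.00668333 ) = 1.195e+06 / 57.002768 = 20,963.8942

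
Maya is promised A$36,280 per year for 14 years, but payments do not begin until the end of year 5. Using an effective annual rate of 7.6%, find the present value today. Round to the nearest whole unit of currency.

A$228,414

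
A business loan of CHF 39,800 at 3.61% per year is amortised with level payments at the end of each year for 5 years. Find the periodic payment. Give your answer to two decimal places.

CHF 8,842.44

PMT = 39800 / ( [1 − (1+0.0361)^(−5)] / 0.0361 ) = 39800 / 4.501021 = 8,842.4383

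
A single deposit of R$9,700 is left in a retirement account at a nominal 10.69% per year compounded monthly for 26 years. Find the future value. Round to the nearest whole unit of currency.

R$154,349

Periodic rate i = 0.1069/12 = 0.00890833; n = 26 × 12 = 312 periods.
FV = 9,700 × (1 + 0.00890833)^312 = 154,349.4226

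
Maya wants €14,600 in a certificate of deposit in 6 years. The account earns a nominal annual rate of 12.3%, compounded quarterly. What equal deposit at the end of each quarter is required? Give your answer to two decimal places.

€420.12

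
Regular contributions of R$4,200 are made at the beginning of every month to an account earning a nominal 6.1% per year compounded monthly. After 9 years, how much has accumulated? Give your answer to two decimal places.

R$605,478.06

i = 0.061/12 = 0.00508333 per month; n = 9·12 = 108.
FV = 4200 × [(1+0.00508333)^108 − 1] / 0.00508333 × (1+i) = 4200 × 144.161444 = 605,478.0636
(Beginning-of-period payments → annuity-due factor ×(1+i).)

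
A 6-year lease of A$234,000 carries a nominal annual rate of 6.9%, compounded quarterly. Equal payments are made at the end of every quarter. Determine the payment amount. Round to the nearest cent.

A$11,989.79

i = 0.069/4 = 0.01725 per quarter; n = 6·4 = 24.
Annuity-PV factor = 19.516606; PMT = 234000 / 19.516606 = 11,989.7896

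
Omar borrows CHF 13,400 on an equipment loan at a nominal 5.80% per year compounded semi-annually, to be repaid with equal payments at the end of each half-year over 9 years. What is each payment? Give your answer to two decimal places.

CHF 966.08

Periodic rate i = 0.058/2 = 0.029; n = 9 × 2 = 18 periods.
Annuity-PV factor = 13.870515; PMT = 13400 / 13.870515 = 966.0780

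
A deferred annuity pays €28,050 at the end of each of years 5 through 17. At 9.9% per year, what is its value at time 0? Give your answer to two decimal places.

Value one period before first payment (t=4): 28050 × [1 − (1+0.099)^(−13)] / 0.099 = 28050 × 7.140307 = 200,285.6218
PV₀ = 200,285.6218 / (1+0.099)^4 = 200,285.6218 / 1.458783 = 137,296.3537

€137,296.35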